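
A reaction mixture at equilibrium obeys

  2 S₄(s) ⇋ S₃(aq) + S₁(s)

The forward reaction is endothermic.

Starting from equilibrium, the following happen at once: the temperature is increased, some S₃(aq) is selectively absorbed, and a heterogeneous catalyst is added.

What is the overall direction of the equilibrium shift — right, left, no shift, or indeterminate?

The forward reaction is endothermic. Raising T favours the endothermic direction — shift to the right.
Removing S₃ (aq), a product, drives the reaction to the right.
A catalyst speeds both forward and reverse rates equally; it changes neither Q nor K — no shift from this change.
Only the nonzero effect(s) matter; the net shift is to the right.

right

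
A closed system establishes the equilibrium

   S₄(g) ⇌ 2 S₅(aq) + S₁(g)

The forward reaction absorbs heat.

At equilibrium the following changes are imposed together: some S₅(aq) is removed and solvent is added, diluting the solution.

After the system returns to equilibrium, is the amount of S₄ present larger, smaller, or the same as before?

Removing S₅ (aq), a product, drives the reaction to the right.
Dilution lowers every aqueous concentration by the same factor. Δn_aq = 2 − 0 = +2, so the system shifts toward the side with more dissolved moles — to the right.
The net shift is to the right. S₄ is a reactant, so its amount decreases.

decreases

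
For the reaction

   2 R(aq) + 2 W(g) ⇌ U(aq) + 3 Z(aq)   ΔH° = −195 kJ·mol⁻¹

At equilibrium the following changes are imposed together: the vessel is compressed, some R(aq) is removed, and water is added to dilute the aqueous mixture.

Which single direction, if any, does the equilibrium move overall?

Gas moles: reactants 2, products 0 (Δn_gas = -2). Compression shifts the system toward the side with fewer moles of gas — to the right.
Removing R (aq), a reactant, drives the reaction to the left.
Dilution lowers every aqueous concentration by the same factor. Δn_aq = 4 − 2 = +2, so the system shifts toward the side with more dissolved moles — to the right.
The individual effects push in opposite directions; without quantitative information the net direction cannot be determined.

cannot be determined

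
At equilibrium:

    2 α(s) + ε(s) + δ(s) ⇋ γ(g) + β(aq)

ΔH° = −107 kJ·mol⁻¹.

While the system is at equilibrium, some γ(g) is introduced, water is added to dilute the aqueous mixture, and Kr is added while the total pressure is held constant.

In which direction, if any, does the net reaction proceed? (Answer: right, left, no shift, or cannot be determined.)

cannot be determined

Adding γ (g), a product, drives the reaction to the left.
Dilution lowers every aqueous concentration by the same factor. Δn_aq = 1 − 0 = +1, so the system shifts toward the side with more dissolved moles — to the right.
Adding inert gas at constant total pressure expands the volume and lowers every reacting partial pressure. With Δn_gas = 1 − 0 = +1, Q moves away from K toward the side with fewer gas moles, so the system shifts toward the side with more gas moles — to the right.
The individual effects push in opposite directions; without quantitative information the net direction cannot be determined.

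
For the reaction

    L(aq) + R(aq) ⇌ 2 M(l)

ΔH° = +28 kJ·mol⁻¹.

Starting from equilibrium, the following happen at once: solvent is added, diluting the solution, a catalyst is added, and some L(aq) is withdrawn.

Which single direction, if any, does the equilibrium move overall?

left

Dilution lowers every aqueous concentration by the same factor. Δn_aq = 0 − 2 = -2, so the system shifts toward the side with more dissolved moles — to the left.
A catalyst speeds both forward and reverse rates equally; it changes neither Q nor K — no shift from this change.
Removing L (aq), a reactant, drives the reaction to the left.
Only the nonzero effect(s) matter; the net shift is to the left.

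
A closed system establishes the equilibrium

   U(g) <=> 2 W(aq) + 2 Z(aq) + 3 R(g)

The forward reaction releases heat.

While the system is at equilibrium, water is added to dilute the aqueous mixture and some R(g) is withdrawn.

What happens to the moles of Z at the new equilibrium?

increases

Dilution lowers every aqueous concentration by the same factor. Δn_aq = 4 − 0 = +4, so the system shifts toward the side with more dissolved moles — to the right.
Removing R (g), a product, drives the reaction to the right.
The net shift is to the right. Z is a product, so its amount increases.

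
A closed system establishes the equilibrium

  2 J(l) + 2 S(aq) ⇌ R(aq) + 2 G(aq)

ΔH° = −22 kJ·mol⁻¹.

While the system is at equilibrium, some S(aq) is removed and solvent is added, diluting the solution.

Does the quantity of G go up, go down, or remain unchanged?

cannot be determined

Removing S (aq), a reactant, drives the reaction to the left.
Dilution lowers every aqueous concentration by the same factor. Δn_aq = 3 − 2 = +1, so the system shifts toward the side with more dissolved moles — to the right.
The two effects oppose each other, so the net shift — and hence the change in G — cannot be determined from the given information.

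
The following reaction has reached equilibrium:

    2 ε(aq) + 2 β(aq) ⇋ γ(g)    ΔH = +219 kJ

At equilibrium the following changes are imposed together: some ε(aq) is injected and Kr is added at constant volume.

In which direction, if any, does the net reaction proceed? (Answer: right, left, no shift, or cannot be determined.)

Adding ε (aq), a reactant, drives the reaction to the right.
At constant volume, adding an inert gas leaves every reacting species' partial pressure unchanged, so Q is unchanged — no shift from this change.
Only the nonzero effect(s) matter; the net shift is to the right.

right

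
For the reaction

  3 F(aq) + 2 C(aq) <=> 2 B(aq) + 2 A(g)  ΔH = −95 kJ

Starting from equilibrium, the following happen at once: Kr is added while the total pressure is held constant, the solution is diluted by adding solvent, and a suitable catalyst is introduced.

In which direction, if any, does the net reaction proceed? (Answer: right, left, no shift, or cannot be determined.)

cannot be determined

Adding inert gas at constant total pressure expands the volume and lowers every reacting partial pressure. With Δn_gas = 2 − 0 = +2, Q moves away from K toward the side with fewer gas moles, so the system shifts toward the side with more gas moles — to the right.
Dilution lowers every aqueous concentration by the same factor. Δn_aq = 2 − 5 = -3, so the system shifts toward the side with more dissolved moles — to the left.
A catalyst speeds both forward and reverse rates equally; it changes neither Q nor K — no shift from this change.
The individual effects push in opposite directions; without quantitative information the net direction cannot be determined.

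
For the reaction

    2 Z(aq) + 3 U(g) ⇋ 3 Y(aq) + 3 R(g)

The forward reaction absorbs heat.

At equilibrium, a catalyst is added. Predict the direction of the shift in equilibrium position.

A catalyst speeds both forward and reverse rates equally; it changes neither Q nor K — no shift from this change.

no shift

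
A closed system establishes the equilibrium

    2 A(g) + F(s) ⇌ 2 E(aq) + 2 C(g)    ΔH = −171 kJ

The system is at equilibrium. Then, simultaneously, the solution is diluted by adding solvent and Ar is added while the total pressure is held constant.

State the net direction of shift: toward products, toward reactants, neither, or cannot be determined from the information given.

Dilution lowers every aqueous concentration by the same factor. Δn_aq = 2 − 0 = +2, so the system shifts toward the side with more dissolved moles — to the right.
Adding inert gas at constant total pressure expands the volume, scaling every reacting partial pressure by the same factor. Δn_gas = 2 − 2 = 0, so Q is unchanged — no shift.
Only the nonzero effect(s) matter; the net shift is to the right.

right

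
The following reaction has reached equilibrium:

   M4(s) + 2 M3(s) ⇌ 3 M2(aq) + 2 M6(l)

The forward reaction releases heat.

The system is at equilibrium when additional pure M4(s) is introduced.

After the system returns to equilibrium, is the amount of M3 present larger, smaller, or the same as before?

M4 is a pure solid; its activity is 1 regardless of amount, so Q is unaffected — no shift from this change.
No net shift occurs, so the amount of M3 is unchanged.

unchanged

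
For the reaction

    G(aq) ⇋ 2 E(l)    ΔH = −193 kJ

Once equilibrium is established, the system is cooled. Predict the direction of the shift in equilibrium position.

The forward reaction is exothermic. Lowering T favours the exothermic direction — shift to the right.

right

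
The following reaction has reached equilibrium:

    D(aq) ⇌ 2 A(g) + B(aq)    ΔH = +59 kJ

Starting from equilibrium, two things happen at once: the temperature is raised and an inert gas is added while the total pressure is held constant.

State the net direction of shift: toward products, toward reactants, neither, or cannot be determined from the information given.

The forward reaction is endothermic. Raising T favours the endothermic direction — shift to the right.
Adding inert gas at constant total pressure expands the volume and lowers every reacting partial pressure. With Δn_gas = 2 − 0 = +2, Q moves away from K toward the side with fewer gas moles, so the system shifts toward the side with more gas moles — to the right.
All effects act in the same direction — net shift to the right.

right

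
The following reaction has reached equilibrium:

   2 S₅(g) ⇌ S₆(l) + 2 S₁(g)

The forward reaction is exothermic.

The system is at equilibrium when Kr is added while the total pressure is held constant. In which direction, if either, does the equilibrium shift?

Adding inert gas at constant total pressure expands the volume, scaling every reacting partial pressure by the same factor. Δn_gas = 2 − 2 = 0, so Q is unchanged — no shift.

no shift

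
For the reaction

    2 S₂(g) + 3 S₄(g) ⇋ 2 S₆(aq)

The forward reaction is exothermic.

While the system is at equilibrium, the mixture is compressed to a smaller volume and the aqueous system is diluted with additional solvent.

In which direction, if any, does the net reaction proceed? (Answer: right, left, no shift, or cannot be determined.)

Gas moles: reactants 5, products 0 (Δn_gas = -5). Compression shifts the system toward the side with fewer moles of gas — to the right.
Dilution lowers every aqueous concentration by the same factor. Δn_aq = 2 − 0 = +2, so the system shifts toward the side with more dissolved moles — to the right.
All effects act in the same direction — net shift to the right.

right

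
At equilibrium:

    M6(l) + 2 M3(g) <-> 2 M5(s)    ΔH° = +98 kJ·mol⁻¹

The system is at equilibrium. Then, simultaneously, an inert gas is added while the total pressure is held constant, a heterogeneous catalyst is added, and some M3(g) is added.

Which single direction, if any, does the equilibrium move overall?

cannot be determined

Adding inert gas at constant total pressure expands the volume and lowers every reacting partial pressure. With Δn_gas = 0 − 2 = -2, Q moves away from K toward the side with fewer gas moles, so the system shifts toward the side with more gas moles — to the left.
A catalyst speeds both forward and reverse rates equally; it changes neither Q nor K — no shift from this change.
Adding M3 (g), a reactant, drives the reaction to the right.
The individual effects push in opposite directions; without quantitative information the net direction cannot be determined.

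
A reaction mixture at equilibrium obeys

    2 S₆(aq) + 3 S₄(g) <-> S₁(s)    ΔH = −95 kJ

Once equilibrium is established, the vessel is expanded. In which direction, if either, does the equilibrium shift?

left

Gas moles: reactants 3, products 0 (Δn_gas = -3). Expansion shifts the system toward the side with more moles of gas — to the left.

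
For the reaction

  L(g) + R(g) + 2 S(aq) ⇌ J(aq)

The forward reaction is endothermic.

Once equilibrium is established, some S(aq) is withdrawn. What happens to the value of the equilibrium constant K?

The equilibrium constant depends only on temperature. This perturbation may move the position of equilibrium, but since T is unchanged, K itself is unchanged.

unchanged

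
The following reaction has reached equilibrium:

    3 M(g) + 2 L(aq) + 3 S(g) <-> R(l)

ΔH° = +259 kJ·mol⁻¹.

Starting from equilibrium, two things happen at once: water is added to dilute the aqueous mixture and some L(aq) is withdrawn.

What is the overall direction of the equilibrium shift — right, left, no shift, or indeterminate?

left

Dilution lowers every aqueous concentration by the same factor. Δn_aq = 0 − 2 = -2, so the system shifts toward the side with more dissolved moles — to the left.
Removing L (aq), a reactant, drives the reaction to the left.
All effects act in the same direction — net shift to the left.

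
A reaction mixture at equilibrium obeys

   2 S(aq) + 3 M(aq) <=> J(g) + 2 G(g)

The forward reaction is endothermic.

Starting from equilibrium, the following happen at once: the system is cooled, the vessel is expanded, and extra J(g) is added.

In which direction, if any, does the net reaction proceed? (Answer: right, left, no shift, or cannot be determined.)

cannot be determined

The forward reaction is endothermic. Lowering T favours the exothermic direction — shift to the left.
Gas moles: reactants 0, products 3 (Δn_gas = +3). Expansion shifts the system toward the side with more moles of gas — to the right.
Adding J (g), a product, drives the reaction to the left.
The individual effects push in opposite directions; without quantitative information the net direction cannot be determined.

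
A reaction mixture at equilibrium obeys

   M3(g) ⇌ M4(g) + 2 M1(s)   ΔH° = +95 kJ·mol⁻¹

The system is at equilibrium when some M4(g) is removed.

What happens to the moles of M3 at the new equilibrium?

Removing M4 (g), a product, drives the reaction to the right.
The net shift is to the right. M3 is a reactant, so its amount decreases.

decreases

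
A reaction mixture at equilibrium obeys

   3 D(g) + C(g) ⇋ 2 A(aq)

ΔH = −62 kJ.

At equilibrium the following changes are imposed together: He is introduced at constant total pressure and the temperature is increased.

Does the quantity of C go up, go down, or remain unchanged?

Adding inert gas at constant total pressure expands the volume and lowers every reacting partial pressure. With Δn_gas = 0 − 4 = -4, Q moves away from K toward the side with fewer gas moles, so the system shifts toward the side with more gas moles — to the left.
The forward reaction is exothermic. Raising T favours the endothermic direction — shift to the left.
The net shift is to the left. C is a reactant, so its amount increases.

increases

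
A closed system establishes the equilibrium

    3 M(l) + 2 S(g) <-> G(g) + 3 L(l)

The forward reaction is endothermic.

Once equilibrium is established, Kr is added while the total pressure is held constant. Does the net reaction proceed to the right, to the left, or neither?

left

Adding inert gas at constant total pressure expands the volume and lowers every reacting partial pressure. With Δn_gas = 1 − 2 = -1, Q moves away from K toward the side with fewer gas moles, so the system shifts toward the side with more gas moles — to the left.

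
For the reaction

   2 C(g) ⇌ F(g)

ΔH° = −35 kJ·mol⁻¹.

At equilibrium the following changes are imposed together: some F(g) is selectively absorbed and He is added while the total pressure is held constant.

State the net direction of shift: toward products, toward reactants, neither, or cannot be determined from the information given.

Removing F (g), a product, drives the reaction to the right.
Adding inert gas at constant total pressure expands the volume and lowers every reacting partial pressure. With Δn_gas = 1 − 2 = -1, Q moves away from K toward the side with fewer gas moles, so the system shifts toward the side with more gas moles — to the left.
The individual effects push in opposite directions; without quantitative information the net direction cannot be determined.

cannot be determined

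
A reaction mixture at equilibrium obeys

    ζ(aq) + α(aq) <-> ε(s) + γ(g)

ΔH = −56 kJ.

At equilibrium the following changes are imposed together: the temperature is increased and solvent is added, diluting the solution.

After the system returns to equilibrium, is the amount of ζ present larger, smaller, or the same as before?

The forward reaction is exothermic. Raising T favours the endothermic direction — shift to the left.
Dilution lowers every aqueous concentration by the same factor. Δn_aq = 0 − 2 = -2, so the system shifts toward the side with more dissolved moles — to the left.
The net shift is to the left. ζ is a reactant, so its amount increases.

increases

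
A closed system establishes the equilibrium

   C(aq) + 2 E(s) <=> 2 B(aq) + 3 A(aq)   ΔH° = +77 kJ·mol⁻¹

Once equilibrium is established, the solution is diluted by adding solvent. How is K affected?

unchanged

The equilibrium constant depends only on temperature. This perturbation may move the position of equilibrium, but since T is unchanged, K itself is unchanged.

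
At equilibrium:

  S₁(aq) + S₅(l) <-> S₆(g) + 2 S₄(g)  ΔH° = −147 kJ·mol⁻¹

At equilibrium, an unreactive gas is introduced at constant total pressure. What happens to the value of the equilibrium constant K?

The equilibrium constant depends only on temperature. This perturbation may move the position of equilibrium, but since T is unchanged, K itself is unchanged.

unchanged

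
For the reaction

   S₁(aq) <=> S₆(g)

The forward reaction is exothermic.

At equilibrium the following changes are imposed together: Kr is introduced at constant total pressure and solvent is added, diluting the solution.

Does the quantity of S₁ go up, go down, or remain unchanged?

Adding inert gas at constant total pressure expands the volume and lowers every reacting partial pressure. With Δn_gas = 1 − 0 = +1, Q moves away from K toward the side with fewer gas moles, so the system shifts toward the side with more gas moles — to the right.
Dilution lowers every aqueous concentration by the same factor. Δn_aq = 0 − 1 = -1, so the system shifts toward the side with more dissolved moles — to the left.
The two effects oppose each other, so the net shift — and hence the change in S₁ — cannot be determined from the given information.

cannot be determined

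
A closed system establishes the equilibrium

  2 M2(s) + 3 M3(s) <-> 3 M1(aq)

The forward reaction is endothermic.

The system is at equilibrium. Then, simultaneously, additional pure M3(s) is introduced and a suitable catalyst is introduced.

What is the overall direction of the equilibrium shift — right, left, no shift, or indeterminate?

no shift

M3 is a pure solid; its activity is 1 regardless of amount, so Q is unaffected — no shift from this change.
A catalyst speeds both forward and reverse rates equally; it changes neither Q nor K — no shift from this change.
None of the changes alters Q relative to K, so there is no net shift.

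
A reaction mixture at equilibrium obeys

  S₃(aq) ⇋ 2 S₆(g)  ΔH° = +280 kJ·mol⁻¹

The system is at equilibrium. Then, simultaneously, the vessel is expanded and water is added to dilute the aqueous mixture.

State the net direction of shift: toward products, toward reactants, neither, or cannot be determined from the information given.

cannot be determined

Gas moles: reactants 0, products 2 (Δn_gas = +2). Expansion shifts the system toward the side with more moles of gas — to the right.
Dilution lowers every aqueous concentration by the same factor. Δn_aq = 0 − 1 = -1, so the system shifts toward the side with more dissolved moles — to the left.
The individual effects push in opposite directions; without quantitative information the net direction cannot be determined.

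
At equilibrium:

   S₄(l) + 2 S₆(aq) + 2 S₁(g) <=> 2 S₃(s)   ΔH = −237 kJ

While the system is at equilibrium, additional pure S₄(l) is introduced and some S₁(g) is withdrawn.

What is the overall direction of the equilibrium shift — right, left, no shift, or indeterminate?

S₄ is a pure liquid; its activity is 1 regardless of amount, so Q is unaffected — no shift from this change.
Removing S₁ (g), a reactant, drives the reaction to the left.
Only the nonzero effect(s) matter; the net shift is to the left.

left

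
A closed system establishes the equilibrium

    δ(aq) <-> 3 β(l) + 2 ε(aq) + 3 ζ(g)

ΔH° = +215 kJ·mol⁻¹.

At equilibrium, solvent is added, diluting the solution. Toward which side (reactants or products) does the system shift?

right

Dilution lowers every aqueous concentration by the same factor. Δn_aq = 2 − 1 = +1, so the system shifts toward the side with more dissolved moles — to the right.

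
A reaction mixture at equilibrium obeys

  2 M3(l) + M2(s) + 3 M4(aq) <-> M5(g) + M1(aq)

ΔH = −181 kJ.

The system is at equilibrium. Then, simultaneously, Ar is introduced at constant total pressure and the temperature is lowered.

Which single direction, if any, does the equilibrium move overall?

Adding inert gas at constant total pressure expands the volume and lowers every reacting partial pressure. With Δn_gas = 1 − 0 = +1, Q moves away from K toward the side with fewer gas moles, so the system shifts toward the side with more gas moles — to the right.
The forward reaction is exothermic. Lowering T favours the exothermic direction — shift to the right.
All effects act in the same direction — net shift to the right.

right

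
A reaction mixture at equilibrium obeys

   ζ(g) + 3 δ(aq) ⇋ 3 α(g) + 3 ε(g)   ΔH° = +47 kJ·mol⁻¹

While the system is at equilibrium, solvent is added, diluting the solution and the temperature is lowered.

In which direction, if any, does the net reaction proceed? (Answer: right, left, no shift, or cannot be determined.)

left

Dilution lowers every aqueous concentration by the same factor. Δn_aq = 0 − 3 = -3, so the system shifts toward the side with more dissolved moles — to the left.
The forward reaction is endothermic. Lowering T favours the exothermic direction — shift to the left.
All effects act in the same direction — net shift to the left.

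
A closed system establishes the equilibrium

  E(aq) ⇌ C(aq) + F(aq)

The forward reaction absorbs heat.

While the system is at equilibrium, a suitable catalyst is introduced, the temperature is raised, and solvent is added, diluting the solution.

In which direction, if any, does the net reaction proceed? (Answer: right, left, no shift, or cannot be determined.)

A catalyst speeds both forward and reverse rates equally; it changes neither Q nor K — no shift from this change.
The forward reaction is endothermic. Raising T favours the endothermic direction — shift to the right.
Dilution lowers every aqueous concentration by the same factor. Δn_aq = 2 − 1 = +1, so the system shifts toward the side with more dissolved moles — to the right.
Only the nonzero effect(s) matter; the net shift is to the right.

right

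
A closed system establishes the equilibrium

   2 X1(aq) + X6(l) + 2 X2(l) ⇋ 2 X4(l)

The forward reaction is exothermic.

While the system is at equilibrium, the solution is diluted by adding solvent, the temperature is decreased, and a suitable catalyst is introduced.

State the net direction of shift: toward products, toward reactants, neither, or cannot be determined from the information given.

Dilution lowers every aqueous concentration by the same factor. Δn_aq = 0 − 2 = -2, so the system shifts toward the side with more dissolved moles — to the left.
The forward reaction is exothermic. Lowering T favours the exothermic direction — shift to the right.
A catalyst speeds both forward and reverse rates equally; it changes neither Q nor K — no shift from this change.
The individual effects push in opposite directions; without quantitative information the net direction cannot be determined.

cannot be determined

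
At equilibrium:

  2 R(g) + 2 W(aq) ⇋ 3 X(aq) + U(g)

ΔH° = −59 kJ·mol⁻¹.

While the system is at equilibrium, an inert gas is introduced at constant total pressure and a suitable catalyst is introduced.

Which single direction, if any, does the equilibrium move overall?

Adding inert gas at constant total pressure expands the volume and lowers every reacting partial pressure. With Δn_gas = 1 − 2 = -1, Q moves away from K toward the side with fewer gas moles, so the system shifts toward the side with more gas moles — to the left.
A catalyst speeds both forward and reverse rates equally; it changes neither Q nor K — no shift from this change.
Only the nonzero effect(s) matter; the net shift is to the left.

left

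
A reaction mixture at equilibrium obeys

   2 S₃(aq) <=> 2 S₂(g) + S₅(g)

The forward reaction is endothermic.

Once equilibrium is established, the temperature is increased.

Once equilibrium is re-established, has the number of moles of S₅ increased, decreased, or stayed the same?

The forward reaction is endothermic. Raising T favours the endothermic direction — shift to the right.
The net shift is to the right. S₅ is a product, so its amount increases.

increases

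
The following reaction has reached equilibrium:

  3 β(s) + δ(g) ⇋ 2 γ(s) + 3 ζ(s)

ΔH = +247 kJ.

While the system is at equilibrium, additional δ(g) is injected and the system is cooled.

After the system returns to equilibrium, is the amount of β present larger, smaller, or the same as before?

cannot be determined

Adding δ (g), a reactant, drives the reaction to the right.
The forward reaction is endothermic. Lowering T favours the exothermic direction — shift to the left.
The two effects oppose each other, so the net shift — and hence the change in β — cannot be determined from the given information.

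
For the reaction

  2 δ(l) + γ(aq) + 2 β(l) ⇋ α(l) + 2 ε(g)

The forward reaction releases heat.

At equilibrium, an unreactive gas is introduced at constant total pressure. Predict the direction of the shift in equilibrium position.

right

Adding inert gas at constant total pressure expands the volume and lowers every reacting partial pressure. With Δn_gas = 2 − 0 = +2, Q moves away from K toward the side with fewer gas moles, so the system shifts toward the side with more gas moles — to the right.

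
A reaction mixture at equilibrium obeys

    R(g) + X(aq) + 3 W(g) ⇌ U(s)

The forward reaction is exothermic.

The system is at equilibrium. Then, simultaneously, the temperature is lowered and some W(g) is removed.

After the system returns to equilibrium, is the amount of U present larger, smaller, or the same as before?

The forward reaction is exothermic. Lowering T favours the exothermic direction — shift to the right.
Removing W (g), a reactant, drives the reaction to the left.
The two effects oppose each other, so the net shift — and hence the change in U — cannot be determined from the given information.

cannot be determined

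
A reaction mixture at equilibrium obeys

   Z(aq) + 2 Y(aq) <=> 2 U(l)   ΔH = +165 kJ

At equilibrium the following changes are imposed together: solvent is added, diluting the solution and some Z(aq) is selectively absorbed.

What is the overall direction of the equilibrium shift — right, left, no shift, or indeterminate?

left

Dilution lowers every aqueous concentration by the same factor. Δn_aq = 0 − 3 = -3, so the system shifts toward the side with more dissolved moles — to the left.
Removing Z (aq), a reactant, drives the reaction to the left.
All effects act in the same direction — net shift to the left.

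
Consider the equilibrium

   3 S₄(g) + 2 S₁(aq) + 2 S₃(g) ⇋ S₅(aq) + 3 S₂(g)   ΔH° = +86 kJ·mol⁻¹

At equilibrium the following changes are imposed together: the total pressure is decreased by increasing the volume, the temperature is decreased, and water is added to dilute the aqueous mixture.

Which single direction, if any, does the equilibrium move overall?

left

Gas moles: reactants 5, products 3 (Δn_gas = -2). Expansion shifts the system toward the side with more moles of gas — to the left.
The forward reaction is endothermic. Lowering T favours the exothermic direction — shift to the left.
Dilution lowers every aqueous concentration by the same factor. Δn_aq = 1 − 2 = -1, so the system shifts toward the side with more dissolved moles — to the left.
All effects act in the same direction — net shift to the left.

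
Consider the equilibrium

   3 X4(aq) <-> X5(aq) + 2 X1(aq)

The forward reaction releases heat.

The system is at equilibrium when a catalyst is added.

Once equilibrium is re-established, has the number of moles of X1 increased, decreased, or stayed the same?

unchanged

A catalyst speeds both forward and reverse rates equally; it changes neither Q nor K — no shift from this change.
No net shift occurs, so the amount of X1 is unchanged.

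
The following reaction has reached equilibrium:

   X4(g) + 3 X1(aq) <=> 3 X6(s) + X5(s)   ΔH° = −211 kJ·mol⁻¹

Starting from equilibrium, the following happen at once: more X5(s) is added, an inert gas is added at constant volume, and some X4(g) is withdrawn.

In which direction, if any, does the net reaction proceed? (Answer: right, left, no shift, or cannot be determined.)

X5 is a pure solid; its activity is 1 regardless of amount, so Q is unaffected — no shift from this change.
At constant volume, adding an inert gas leaves every reacting species' partial pressure unchanged, so Q is unchanged — no shift from this change.
Removing X4 (g), a reactant, drives the reaction to the left.
Only the nonzero effect(s) matter; the net shift is to the left.

left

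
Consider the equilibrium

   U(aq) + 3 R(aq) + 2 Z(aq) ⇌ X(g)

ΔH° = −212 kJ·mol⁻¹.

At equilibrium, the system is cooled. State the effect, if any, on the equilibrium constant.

K depends on temperature via the van 't Hoff relation. The forward reaction is exothermic, so lowering T increases K.

increases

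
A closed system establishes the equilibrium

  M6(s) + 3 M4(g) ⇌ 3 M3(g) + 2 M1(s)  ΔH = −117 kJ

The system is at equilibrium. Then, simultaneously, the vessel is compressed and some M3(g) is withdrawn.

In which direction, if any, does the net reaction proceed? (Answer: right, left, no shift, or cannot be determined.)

right

Gas moles: reactants 3, products 3. Δn_gas = 0, so a volume change leaves Q equal to K — no shift from this change.
Removing M3 (g), a product, drives the reaction to the right.
Only the nonzero effect(s) matter; the net shift is to the right.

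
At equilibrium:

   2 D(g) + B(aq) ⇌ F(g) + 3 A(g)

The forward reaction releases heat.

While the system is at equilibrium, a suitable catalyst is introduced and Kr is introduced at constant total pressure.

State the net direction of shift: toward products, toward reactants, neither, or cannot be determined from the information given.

right

A catalyst speeds both forward and reverse rates equally; it changes neither Q nor K — no shift from this change.
Adding inert gas at constant total pressure expands the volume and lowers every reacting partial pressure. With Δn_gas = 4 − 2 = +2, Q moves away from K toward the side with fewer gas moles, so the system shifts toward the side with more gas moles — to the right.
Only the nonzero effect(s) matter; the net shift is to the right.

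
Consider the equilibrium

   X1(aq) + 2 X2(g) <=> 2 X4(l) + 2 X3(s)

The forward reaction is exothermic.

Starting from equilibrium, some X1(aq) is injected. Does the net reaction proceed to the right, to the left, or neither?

Adding X1 (aq), a reactant, drives the reaction to the right.

right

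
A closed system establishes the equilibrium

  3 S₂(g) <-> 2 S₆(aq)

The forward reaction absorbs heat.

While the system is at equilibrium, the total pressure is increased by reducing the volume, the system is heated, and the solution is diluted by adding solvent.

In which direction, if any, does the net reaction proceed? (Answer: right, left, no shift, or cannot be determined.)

Gas moles: reactants 3, products 0 (Δn_gas = -3). Compression shifts the system toward the side with fewer moles of gas — to the right.
The forward reaction is endothermic. Raising T favours the endothermic direction — shift to the right.
Dilution lowers every aqueous concentration by the same factor. Δn_aq = 2 − 0 = +2, so the system shifts toward the side with more dissolved moles — to the right.
All effects act in the same direction — net shift to the right.

right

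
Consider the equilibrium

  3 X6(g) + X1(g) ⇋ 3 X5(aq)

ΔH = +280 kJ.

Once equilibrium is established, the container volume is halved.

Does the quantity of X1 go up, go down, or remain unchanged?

decreases

Gas moles: reactants 4, products 0 (Δn_gas = -4). Compression shifts the system toward the side with fewer moles of gas — to the right.
The net shift is to the right. X1 is a reactant, so its amount decreases.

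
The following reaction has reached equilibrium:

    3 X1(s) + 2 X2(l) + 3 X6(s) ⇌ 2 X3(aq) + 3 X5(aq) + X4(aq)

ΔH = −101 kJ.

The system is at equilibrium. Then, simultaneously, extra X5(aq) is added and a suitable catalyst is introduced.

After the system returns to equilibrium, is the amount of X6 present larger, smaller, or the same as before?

Adding X5 (aq), a product, drives the reaction to the left.
A catalyst speeds both forward and reverse rates equally; it changes neither Q nor K — no shift from this change.
The net shift is to the left. X6 is a reactant, so its amount increases.

increases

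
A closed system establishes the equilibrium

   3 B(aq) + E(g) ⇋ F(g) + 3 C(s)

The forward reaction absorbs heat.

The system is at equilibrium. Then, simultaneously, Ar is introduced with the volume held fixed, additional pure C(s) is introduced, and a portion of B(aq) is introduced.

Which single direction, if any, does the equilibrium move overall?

At constant volume, adding an inert gas leaves every reacting species' partial pressure unchanged, so Q is unchanged — no shift from this change.
C is a pure solid; its activity is 1 regardless of amount, so Q is unaffected — no shift from this change.
Adding B (aq), a reactant, drives the reaction to the right.
Only the nonzero effect(s) matter; the net shift is to the right.

right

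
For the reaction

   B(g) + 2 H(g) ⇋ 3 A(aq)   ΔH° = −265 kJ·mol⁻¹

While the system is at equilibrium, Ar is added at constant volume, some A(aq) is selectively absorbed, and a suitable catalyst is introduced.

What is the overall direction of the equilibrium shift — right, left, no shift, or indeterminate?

right

At constant volume, adding an inert gas leaves every reacting species' partial pressure unchanged, so Q is unchanged — no shift from this change.
Removing A (aq), a product, drives the reaction to the right.
A catalyst speeds both forward and reverse rates equally; it changes neither Q nor K — no shift from this change.
Only the nonzero effect(s) matter; the net shift is to the right.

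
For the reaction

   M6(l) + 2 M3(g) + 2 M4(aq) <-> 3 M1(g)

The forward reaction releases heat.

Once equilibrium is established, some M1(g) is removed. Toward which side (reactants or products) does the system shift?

right

Removing M1 (g), a product, drives the reaction to the right.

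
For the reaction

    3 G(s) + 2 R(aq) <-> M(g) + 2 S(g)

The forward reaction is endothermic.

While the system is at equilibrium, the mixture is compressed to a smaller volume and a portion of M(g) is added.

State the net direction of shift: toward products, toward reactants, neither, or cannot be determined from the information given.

left

Gas moles: reactants 0, products 3 (Δn_gas = +3). Compression shifts the system toward the side with fewer moles of gas — to the left.
Adding M (g), a product, drives the reaction to the left.
All effects act in the same direction — net shift to the left.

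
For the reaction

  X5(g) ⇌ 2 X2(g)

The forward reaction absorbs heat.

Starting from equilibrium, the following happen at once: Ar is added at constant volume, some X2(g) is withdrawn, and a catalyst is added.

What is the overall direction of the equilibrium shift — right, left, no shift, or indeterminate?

right

At constant volume, adding an inert gas leaves every reacting species' partial pressure unchanged, so Q is unchanged — no shift from this change.
Removing X2 (g), a product, drives the reaction to the right.
A catalyst speeds both forward and reverse rates equally; it changes neither Q nor K — no shift from this change.
Only the nonzero effect(s) matter; the net shift is to the right.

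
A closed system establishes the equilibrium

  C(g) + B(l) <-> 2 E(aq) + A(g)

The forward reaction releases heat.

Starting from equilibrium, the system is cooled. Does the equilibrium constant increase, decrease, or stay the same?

K depends on temperature via the van 't Hoff relation. The forward reaction is exothermic, so lowering T increases K.

increases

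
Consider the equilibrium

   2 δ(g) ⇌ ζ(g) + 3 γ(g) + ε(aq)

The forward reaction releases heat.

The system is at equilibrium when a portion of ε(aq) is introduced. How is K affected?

unchanged

The equilibrium constant depends only on temperature. This perturbation may move the position of equilibrium, but since T is unchanged, K itself is unchanged.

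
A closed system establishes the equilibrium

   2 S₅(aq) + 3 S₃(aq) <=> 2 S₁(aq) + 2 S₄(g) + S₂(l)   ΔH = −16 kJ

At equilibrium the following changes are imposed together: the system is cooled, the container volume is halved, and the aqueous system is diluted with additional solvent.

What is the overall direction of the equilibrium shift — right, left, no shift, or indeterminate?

cannot be determined

The forward reaction is exothermic. Lowering T favours the exothermic direction — shift to the right.
Gas moles: reactants 0, products 2 (Δn_gas = +2). Compression shifts the system toward the side with fewer moles of gas — to the left.
Dilution lowers every aqueous concentration by the same factor. Δn_aq = 2 − 5 = -3, so the system shifts toward the side with more dissolved moles — to the left.
The individual effects push in opposite directions; without quantitative information the net direction cannot be determined.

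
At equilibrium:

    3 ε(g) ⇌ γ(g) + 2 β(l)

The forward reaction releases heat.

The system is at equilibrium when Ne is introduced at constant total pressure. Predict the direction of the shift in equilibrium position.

left

Adding inert gas at constant total pressure expands the volume and lowers every reacting partial pressure. With Δn_gas = 1 − 3 = -2, Q moves away from K toward the side with fewer gas moles, so the system shifts toward the side with more gas moles — to the left.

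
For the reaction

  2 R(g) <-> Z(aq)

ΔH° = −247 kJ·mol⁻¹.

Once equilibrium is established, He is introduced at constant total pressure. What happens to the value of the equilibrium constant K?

unchanged

The equilibrium constant depends only on temperature. This perturbation may move the position of equilibrium, but since T is unchanged, K itself is unchanged.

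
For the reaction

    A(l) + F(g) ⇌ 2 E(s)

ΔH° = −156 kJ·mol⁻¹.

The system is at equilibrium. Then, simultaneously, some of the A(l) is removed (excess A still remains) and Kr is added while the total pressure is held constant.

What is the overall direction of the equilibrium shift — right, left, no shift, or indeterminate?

A is a pure liquid; its activity is 1 regardless of amount, so Q is unaffected — no shift from this change.
Adding inert gas at constant total pressure expands the volume and lowers every reacting partial pressure. With Δn_gas = 0 − 1 = -1, Q moves away from K toward the side with fewer gas moles, so the system shifts toward the side with more gas moles — to the left.
Only the nonzero effect(s) matter; the net shift is to the left.

left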